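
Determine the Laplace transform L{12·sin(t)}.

L{sin(ωt)} = ω/(s² + ω²), so L{sin(t)} = 1/(s² + 1). Then L{12·sin(t)} = 12·1/(s² + 1) = 12/(s² + 1)

Final answer: 12/(s² + 1)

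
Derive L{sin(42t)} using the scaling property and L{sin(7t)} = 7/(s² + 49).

Using L{f(at)} = (1/a)F(s/a) with a=6: L{sin(42t)} = (1/6) · 7/((s/6)² + 49) = (1/6) · 7·36/(s² + 1764) = 42/(s² + 1764)

Final answer: 42/(s² + 1764)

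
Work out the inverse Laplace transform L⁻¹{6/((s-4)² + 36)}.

Using frequency shift, L⁻¹{6/((s-4)² + 36)} = e^(4t)·sin(6t)

Final answer: e^(4t)·sin(6t)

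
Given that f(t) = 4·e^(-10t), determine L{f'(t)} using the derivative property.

f(0) = 4, F(s) = 4/(s+10). L{f'(t)} = s·F(s) - f(0) = 4s/(s+10) - 4 = (4s - 4(s+10))/(s+10) = -40/(s+10)

Final answer: -40/(s+10)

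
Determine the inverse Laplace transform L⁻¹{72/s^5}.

L⁻¹{n!/s^(n+1)} = t^n with n=4. So L⁻¹{24/s^5} = t^4, and L⁻¹{72/s^5} = (72/24)·t^4 = 3·t^4

Final answer: 3·t^4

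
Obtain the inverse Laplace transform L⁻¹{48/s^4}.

L⁻¹{n!/s^(n+1)} = t^n with n=3. So L⁻¹{6/s^4} = t^3, and L⁻¹{48/s^4} = (48/6)·t^3 = 8·t^3

Final answer: 8·t^3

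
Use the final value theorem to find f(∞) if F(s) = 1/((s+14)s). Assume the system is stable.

f(∞) = lim_{s→0} sF(s) = lim_{s→0} 1/(s+14) = 1/14

Final answer: 1/14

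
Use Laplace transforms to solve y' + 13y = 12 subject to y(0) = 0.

sY + 13Y = 12/s. Y = 12/(s(s+13)). Partial fractions: Y = 12/13/s - 12/13/(s+13)

Final answer: y(t) = 12/13(1 - e^(-13t))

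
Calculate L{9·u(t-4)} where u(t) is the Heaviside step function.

L{u(t-a)} = e^(-as)/s. Here a=4, so L{u(t-4)} = e^(-4s)/s, and L{9·u(t-4)} = 9·e^(-4s)/s

Final answer: 9·e^(-4s)/s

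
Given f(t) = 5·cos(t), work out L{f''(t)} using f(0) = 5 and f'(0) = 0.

F(s) = 5s/(s² + 1). L{f''(t)} = s²F(s) - sf(0) - f'(0) = 5s³/(s² + 1) - 5s = (5s³ - 5s(s² + 1))/(s² + 1) = -5s/(s² + 1)

Final answer: -5s/(s² + 1)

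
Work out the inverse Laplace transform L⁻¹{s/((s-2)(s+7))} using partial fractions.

Using partial fractions, f(t) = (2e^(2t) + 7e^(-7t))/9

Final answer: (2e^(2t) + 7e^(-7t))/9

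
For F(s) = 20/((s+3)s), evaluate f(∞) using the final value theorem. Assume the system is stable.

f(∞) = lim_{s→0} sF(s) = lim_{s→0} 20/(s+3) = 20/3

Final answer: 20/3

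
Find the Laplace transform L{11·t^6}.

L{t^n} = n!/s^(n+1), so L{t^6} = 720/s^7. Then L{11·t^6} = 11·720/s^7 = 7920/s^7

Final answer: 7920/s^7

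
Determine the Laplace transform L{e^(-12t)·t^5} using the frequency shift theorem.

L{e^(at)·t^n} = n!/(s-a)^(n+1), so L{e^(-12t)·t^5} = 120/(s+12)^6

Final answer: 120/(s+12)^6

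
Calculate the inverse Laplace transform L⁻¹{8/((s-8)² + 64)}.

Using frequency shift, L⁻¹{8/((s-8)² + 64)} = e^(8t)·sin(8t)

Final answer: e^(8t)·sin(8t)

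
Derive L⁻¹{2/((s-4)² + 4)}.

Form: b/((s-a)² + b²) → e^(at)sin(bt). With a=4, b=2

Final answer: e^(4t)·sin(2t)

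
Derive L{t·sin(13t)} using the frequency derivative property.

L{sin(13t)} = 13/(s² + 169). By L{t·f(t)} = -F'(s): -d/ds[13/(s² + 169)] = -(13)·(-2s)/(s² + 169)² = 26s/(s² + 169)²

Final answer: 26s/(s² + 169)²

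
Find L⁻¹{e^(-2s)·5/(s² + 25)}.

L⁻¹{5/(s² + 25)} = sin(5t). By the time shift theorem, L⁻¹{e^(-as)F(s)} = u(t-a)f(t-a) with a=2, so L⁻¹{e^(-2s)·5/(s² + 25)} = u(t-2)·sin(5(t-2))

Final answer: u(t-2)·sin(5(t-2))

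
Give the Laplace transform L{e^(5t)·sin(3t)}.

L{e^(at)·sin(ωt)} = ω/((s-a)² + ω²), so L{e^(5t)·sin(3t)} = 3/((s-5)² + 9)

Final answer: 3/((s-5)² + 9)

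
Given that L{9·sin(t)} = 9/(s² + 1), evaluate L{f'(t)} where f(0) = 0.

L{f'(t)} = s·F(s) - f(0) = s·9/(s² + 1) - 0 = 9s/(s² + 1)

Final answer: 9s/(s² + 1)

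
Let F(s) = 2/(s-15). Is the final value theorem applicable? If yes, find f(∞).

sF(s) = 2s/(s-15) has a pole at s = 15 in the right half-plane. Theorem does NOT apply (unstable system; f(t) = 2·e^(15t) grows without bound).

Final answer: Not applicable (unstable)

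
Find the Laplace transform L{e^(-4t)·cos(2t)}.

L{e^(at)·cos(ωt)} = (s-a)/((s-a)² + ω²), so L{e^(-4t)·cos(2t)} = (s+4)/((s+4)² + 4)

Final answer: (s+4)/((s+4)² + 4)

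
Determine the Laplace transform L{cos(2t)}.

L{cos(ωt)} = s/(s² + ω²), so L{cos(2t)} = s/(s² + 4)

Final answer: s/(s² + 4)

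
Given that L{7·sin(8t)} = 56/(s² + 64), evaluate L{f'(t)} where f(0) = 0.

L{f'(t)} = s·F(s) - f(0) = s·56/(s² + 64) - 0 = 56s/(s² + 64)

Final answer: 56s/(s² + 64)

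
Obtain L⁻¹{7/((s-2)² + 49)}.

Form: b/((s-a)² + b²) → e^(at)sin(bt). With a=2, b=7

Final answer: e^(2t)·sin(7t)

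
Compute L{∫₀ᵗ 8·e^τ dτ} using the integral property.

L{∫₀ᵗ f(τ)dτ} = F(s)/s with F(s) = 8/(s-1), so L{∫₀ᵗ 8·e^τ dτ} = 8/(s(s-1))

Final answer: 8/(s(s-1))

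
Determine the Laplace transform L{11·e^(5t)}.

L{e^(at)} = 1/(s-a), so L{e^(5t)} = 1/(s-5). Then L{11·e^(5t)} = 11/(s-5)

Final answer: 11/(s-5)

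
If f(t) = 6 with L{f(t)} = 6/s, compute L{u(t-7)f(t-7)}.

Time shift theorem: L{u(t-a)f(t-a)} = e^(-as)F(s). Here a=7, F(s) = 6/s, so L{u(t-7)f(t-7)} = e^(-7s)·6/s

Final answer: e^(-7s)·6/s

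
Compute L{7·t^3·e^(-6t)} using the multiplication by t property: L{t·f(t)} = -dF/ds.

Using L{t^n·e^(at)} = n!/(s-a)^(n+1), L{t^3·e^(-6t)} = 6/(s+6)^4, so L{7·t^3·e^(-6t)} = 7·6/(s+6)^4 = 42/(s+6)^4

Final answer: 42/(s+6)^4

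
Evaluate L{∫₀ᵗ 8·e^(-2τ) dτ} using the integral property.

L{∫₀ᵗ f(τ)dτ} = F(s)/s with F(s) = 8/(s+2), so L{∫₀ᵗ 8·e^(-2τ) dτ} = 8/(s(s+2))

Final answer: 8/(s(s+2))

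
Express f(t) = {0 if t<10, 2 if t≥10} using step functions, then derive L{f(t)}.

f(t) = 2·u(t-10). L{u(t-10)} = e^(-10s)/s, so L{f(t)} = 2·e^(-10s)/s

Final answer: 2·e^(-10s)/s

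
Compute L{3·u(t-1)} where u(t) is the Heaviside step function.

L{u(t-a)} = e^(-as)/s. Here a=1, so L{u(t-1)} = e^(-s)/s, and L{3·u(t-1)} = 3·e^(-s)/s

Final answer: 3·e^(-s)/s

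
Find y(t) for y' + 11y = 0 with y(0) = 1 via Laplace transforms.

L{y'} + 11L{y} = 0. sY - 1 + 11Y = 0. Y(s+11) = 1. Y = 1/(s+11)

Final answer: y(t) = e^(-11t)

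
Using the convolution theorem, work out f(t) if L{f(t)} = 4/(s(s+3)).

4/(s(s+3)) = (4/s)·(1/(s+3)) = L{4}·L{e^(-3t)}. By convolution, f(t) = 4*e^(-3t) = ∫₀ᵗ 4·e^(-3τ) dτ = 4·(1 - e^(-3t))/3

Final answer: 4·(1 - e^(-3t))/3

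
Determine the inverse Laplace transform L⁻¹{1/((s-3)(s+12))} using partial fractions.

Decompose: A/(s-3) + B/(s+12). A = 1/15, B = -1/15. f(t) = (e^(3t) - e^(-12t))/15

Final answer: (e^(3t) - e^(-12t))/15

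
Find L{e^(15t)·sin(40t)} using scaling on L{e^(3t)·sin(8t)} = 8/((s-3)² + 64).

Scaling with a=5: L{e^(15t)·sin(40t)} = (1/5) · 8/((s/5-3)² + 64). Simplifying: 40/((s-15)² + 1600)

Final answer: 40/((s-15)² + 1600)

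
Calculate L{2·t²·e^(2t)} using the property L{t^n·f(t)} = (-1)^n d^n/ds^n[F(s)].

L{e^(2t)} = 1/(s-2). d/ds[1/(s-2)] = -1/(s-2)². d²/ds²[1/(s-2)] = 2/(s-2)³. So L{t²·e^(2t)} = (-1)² · 2/(s-2)³ = 2/(s-2)³. Then L{2·t²·e^(2t)} = 2·2/(s-2)³ = 4/(s-2)³

Final answer: 4/(s-2)³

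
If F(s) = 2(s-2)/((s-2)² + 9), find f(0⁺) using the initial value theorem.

f(0⁺) = lim_{s→∞} sF(s) = lim_{s→∞} 2s(s-2)/((s-2)² + 9) = 2

Final answer: 2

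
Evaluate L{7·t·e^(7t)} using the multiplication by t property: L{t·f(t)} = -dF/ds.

Using L{t^n·e^(at)} = n!/(s-a)^(n+1), L{t·e^(7t)} = 1/(s-7)^2, so L{7·t·e^(7t)} = 7·1/(s-7)^2 = 7/(s-7)^2

Final answer: 7/(s-7)^2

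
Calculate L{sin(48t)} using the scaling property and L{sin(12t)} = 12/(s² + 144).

Using L{f(at)} = (1/a)F(s/a) with a=4: L{sin(48t)} = (1/4) · 12/((s/4)² + 144) = (1/4) · 12·16/(s² + 2304) = 48/(s² + 2304)

Final answer: 48/(s² + 2304)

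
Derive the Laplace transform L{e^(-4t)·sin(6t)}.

L{e^(at)·sin(ωt)} = ω/((s-a)² + ω²), so L{e^(-4t)·sin(6t)} = 6/((s+4)² + 36)

Final answer: 6/((s+4)² + 36)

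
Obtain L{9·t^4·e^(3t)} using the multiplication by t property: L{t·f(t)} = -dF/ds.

Using L{t^n·e^(at)} = n!/(s-a)^(n+1), L{t^4·e^(3t)} = 24/(s-3)^5, so L{9·t^4·e^(3t)} = 9·24/(s-3)^5 = 216/(s-3)^5

Final answer: 216/(s-3)^5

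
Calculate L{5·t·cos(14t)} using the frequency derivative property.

L{cos(14t)} = s/(s² + 196). Derivative: d/ds[s/(s² + 196)] = [(s² + 196) - s·2s]/(s² + 196)² = (196 - s²)/(s² + 196)². So L{t·cos(14t)} = -F'(s) = (s² - 196)/(s² + 196)². Then L{5·t·cos(14t)} = 5·(s² - 196)/(s² + 196)²

Final answer: 5·(s² - 196)/(s² + 196)²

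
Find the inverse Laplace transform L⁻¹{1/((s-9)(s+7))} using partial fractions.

Decompose: A/(s-9) + B/(s+7). A = 1/16, B = -1/16. f(t) = (e^(9t) - e^(-7t))/16

Final answer: (e^(9t) - e^(-7t))/16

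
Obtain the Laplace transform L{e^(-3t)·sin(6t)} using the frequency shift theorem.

Frequency shift: L{e^(at)f(t)} = F(s-a). L{e^(-3t)·sin(6t)} = 6/((s+3)² + 36)

Final answer: 6/((s+3)² + 36)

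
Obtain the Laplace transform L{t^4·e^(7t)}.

L{t^n·e^(at)} = n!/(s-a)^(n+1), so L{t^4·e^(7t)} = 24/(s-7)^5

Final answer: 24/(s-7)^5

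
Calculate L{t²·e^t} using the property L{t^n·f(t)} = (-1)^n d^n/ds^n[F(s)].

L{e^t} = 1/(s-1). d/ds[1/(s-1)] = -1/(s-1)². d²/ds²[1/(s-1)] = 2/(s-1)³. So L{t²·e^t} = (-1)² · 2/(s-1)³ = 2/(s-1)³

Final answer: 2/(s-1)³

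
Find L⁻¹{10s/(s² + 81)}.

This is the form c·s/(s² + a²) with a = 9, c = 10. L⁻¹ = 10·cos(9t)

Final answer: 10·cos(9t)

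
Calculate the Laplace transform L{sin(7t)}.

L{sin(ωt)} = ω/(s² + ω²), so L{sin(7t)} = 7/(s² + 49)

Final answer: 7/(s² + 49)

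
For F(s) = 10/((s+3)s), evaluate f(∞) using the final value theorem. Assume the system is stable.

f(∞) = lim_{s→0} sF(s) = lim_{s→0} 10/(s+3) = 10/3

Final answer: 10/3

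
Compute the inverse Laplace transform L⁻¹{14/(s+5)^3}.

L⁻¹{n!/(s-a)^(n+1)} = t^n·e^(at) with n=2, a=-5. So L⁻¹{2/(s+5)^3} = t^2·e^(-5t), and L⁻¹{14/(s+5)^3} = (14/2)·t^2·e^(-5t) = 7·t^2·e^(-5t)

Final answer: 7·t^2·e^(-5t)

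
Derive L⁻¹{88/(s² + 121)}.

This is the form c·a/(s² + a²) with a = 11, c = 8. L⁻¹ = 8·sin(11t)

Final answer: 8·sin(11t)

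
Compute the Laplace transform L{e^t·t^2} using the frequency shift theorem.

L{e^(at)·t^n} = n!/(s-a)^(n+1), so L{e^t·t^2} = 2/(s-1)^3

Final answer: 2/(s-1)^3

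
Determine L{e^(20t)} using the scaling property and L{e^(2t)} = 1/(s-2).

Using L{f(at)} = (1/a)F(s/a) with a=10 and f(t) = e^(2t): L{e^(20t)} = (1/10) · 1/((s/10)-2) = (1/10) · 10/(s-20) = 1/(s-20)

Final answer: 1/(s-20)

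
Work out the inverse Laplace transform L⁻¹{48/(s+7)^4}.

L⁻¹{n!/(s-a)^(n+1)} = t^n·e^(at) with n=3, a=-7. So L⁻¹{6/(s+7)^4} = t^3·e^(-7t), and L⁻¹{48/(s+7)^4} = (48/6)·t^3·e^(-7t) = 8·t^3·e^(-7t)

Final answer: 8·t^3·e^(-7t)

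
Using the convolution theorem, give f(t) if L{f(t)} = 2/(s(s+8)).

2/(s(s+8)) = (2/s)·(1/(s+8)) = L{2}·L{e^(-8t)}. By convolution, f(t) = 2*e^(-8t) = ∫₀ᵗ 2·e^(-8τ) dτ = 2·(1 - e^(-8t))/8

Final answer: 2·(1 - e^(-8t))/8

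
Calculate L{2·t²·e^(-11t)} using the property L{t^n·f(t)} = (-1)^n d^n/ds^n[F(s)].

L{e^(-11t)} = 1/(s+11). d/ds[1/(s+11)] = -1/(s+11)². d²/ds²[1/(s+11)] = 2/(s+11)³. So L{t²·e^(-11t)} = (-1)² · 2/(s+11)³ = 2/(s+11)³. Then L{2·t²·e^(-11t)} = 2·2/(s+11)³ = 4/(s+11)³

Final answer: 4/(s+11)³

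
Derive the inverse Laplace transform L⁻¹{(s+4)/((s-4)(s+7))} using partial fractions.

Using partial fractions, f(t) = (8e^(4t) + 3e^(-7t))/11

Final answer: (8e^(4t) + 3e^(-7t))/11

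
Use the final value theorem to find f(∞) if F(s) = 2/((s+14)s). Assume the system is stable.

f(∞) = lim_{s→0} sF(s) = lim_{s→0} 2/(s+14) = 1/7

Final answer: 1/7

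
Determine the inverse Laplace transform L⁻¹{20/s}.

L⁻¹{c/s} = c, so L⁻¹{20/s} = 20

Final answer: 20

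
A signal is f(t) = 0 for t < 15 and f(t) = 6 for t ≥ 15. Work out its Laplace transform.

f(t) = 6·u(t-15). L{u(t-15)} = e^(-15s)/s, so L{f(t)} = 6·e^(-15s)/s

Final answer: 6·e^(-15s)/s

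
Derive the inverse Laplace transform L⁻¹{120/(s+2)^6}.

L⁻¹{n!/(s-a)^(n+1)} = t^n·e^(at), so L⁻¹{120/(s+2)^6} = t^5·e^(-2t)

Final answer: t^5·e^(-2t)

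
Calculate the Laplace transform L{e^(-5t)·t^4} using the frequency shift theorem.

L{e^(at)·t^n} = n!/(s-a)^(n+1), so L{e^(-5t)·t^4} = 24/(s+5)^5

Final answer: 24/(s+5)^5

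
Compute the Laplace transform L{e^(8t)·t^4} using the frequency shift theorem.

L{e^(at)·t^n} = n!/(s-a)^(n+1), so L{e^(8t)·t^4} = 24/(s-8)^5

Final answer: 24/(s-8)^5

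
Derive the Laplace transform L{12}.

L{12} = 12 · L{1} = 12/s

Final answer: 12/s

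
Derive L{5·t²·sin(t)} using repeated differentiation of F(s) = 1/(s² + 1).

F(s) = 1/(s² + 1). F'(s) = -2s/(s² + 1)². F''(s) = -2(1 - 3s²)/(s² + 1)³ = (6s² - 2)/(s² + 1)³. So L{t²·sin(t)} = (-1)² F''(s) = (6s² - 2)/(s² + 1)³. Then L{5·t²·sin(t)} = 5·(6s² - 2)/(s² + 1)³ = (30s² - 10)/(s² + 1)³

Final answer: (30s² - 10)/(s² + 1)³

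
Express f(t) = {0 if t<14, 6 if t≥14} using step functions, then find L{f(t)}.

f(t) = 6·u(t-14). L{u(t-14)} = e^(-14s)/s, so L{f(t)} = 6·e^(-14s)/s

Final answer: 6·e^(-14s)/s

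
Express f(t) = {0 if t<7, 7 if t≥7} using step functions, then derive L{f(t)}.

f(t) = 7·u(t-7). L{u(t-7)} = e^(-7s)/s, so L{f(t)} = 7·e^(-7s)/s

Final answer: 7·e^(-7s)/s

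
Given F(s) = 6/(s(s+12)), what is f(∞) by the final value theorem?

f(∞) = lim_{s→0} s·6/(s(s+12)) = lim_{s→0} 6/(s+12) = 6/12 = 1/2

Final answer: 1/2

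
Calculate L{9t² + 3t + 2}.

L{9t² + 3t + 2} = 9·2/s³ + 3/s² + 2/s = 18/s³ + 3/s² + 2/s

Final answer: 18/s³ + 3/s² + 2/s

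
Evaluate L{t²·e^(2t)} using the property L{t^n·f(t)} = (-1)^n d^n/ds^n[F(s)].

L{e^(2t)} = 1/(s-2). d/ds[1/(s-2)] = -1/(s-2)². d²/ds²[1/(s-2)] = 2/(s-2)³. So L{t²·e^(2t)} = (-1)² · 2/(s-2)³ = 2/(s-2)³

Final answer: 2/(s-2)³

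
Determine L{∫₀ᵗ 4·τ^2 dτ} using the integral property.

L{∫₀ᵗ f(τ)dτ} = F(s)/s with f(t) = 4t^2. F(s) = 8/s^3, so L{∫₀ᵗ 4·τ^2 dτ} = (8/s^3)/s = 8/s^4. (Check: ∫₀ᵗ 4·τ^2 dτ = 4t^3/3.)

Final answer: 8/s^4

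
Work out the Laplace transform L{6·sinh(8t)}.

L{sinh(ωt)} = ω/(s² - ω²), so L{sinh(8t)} = 8/(s² - 64). Then L{6·sinh(8t)} = 6·8/(s² - 64) = 48/(s² - 64)

Final answer: 48/(s² - 64)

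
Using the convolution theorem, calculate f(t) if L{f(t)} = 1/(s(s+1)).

1/(s(s+1)) = (1/s)·(1/(s+1)) = L{1}·L{e^(-t)}. By convolution, f(t) = 1*e^(-t) = ∫₀ᵗ 1·e^(-τ) dτ = (1 - e^(-t))/1

Final answer: (1 - e^(-t))/1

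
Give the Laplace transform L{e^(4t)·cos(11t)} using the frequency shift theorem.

Frequency shift: L{e^(at)f(t)} = F(s-a). L{e^(4t)·cos(11t)} = (s-4)/((s-4)² + 121)

Final answer: (s-4)/((s-4)² + 121)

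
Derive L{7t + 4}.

L{7t + 4} = 7·L{t} + 4·L{1} = 7/s² + 4/s

Final answer: 7/s² + 4/s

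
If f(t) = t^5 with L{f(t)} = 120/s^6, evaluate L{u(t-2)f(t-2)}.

Time shift theorem: L{u(t-a)f(t-a)} = e^(-as)F(s). Here a=2, F(s) = 120/s^6, so L{u(t-2)f(t-2)} = e^(-2s)·120/s^6

Final answer: e^(-2s)·120/s^6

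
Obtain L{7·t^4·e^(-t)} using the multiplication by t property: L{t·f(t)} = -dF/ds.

Using L{t^n·e^(at)} = n!/(s-a)^(n+1), L{t^4·e^(-t)} = 24/(s+1)^5, so L{7·t^4·e^(-t)} = 7·24/(s+1)^5 = 168/(s+1)^5

Final answer: 168/(s+1)^5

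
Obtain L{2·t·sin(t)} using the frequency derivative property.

L{sin(t)} = 1/(s² + 1). By L{t·f(t)} = -F'(s): -d/ds[1/(s² + 1)] = -(1)·(-2s)/(s² + 1)² = 2s/(s² + 1)². Then L{2·t·sin(t)} = 2·2s/(s² + 1)² = 4s/(s² + 1)²

Final answer: 4s/(s² + 1)²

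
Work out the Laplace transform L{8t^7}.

L{8t^7} = 8 · L{t^7} = 8 · 5040/s^8 = 40320/s^8

Final answer: 40320/s^8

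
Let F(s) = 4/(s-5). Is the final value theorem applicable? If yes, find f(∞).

sF(s) = 4s/(s-5) has a pole at s = 5 in the right half-plane. Theorem does NOT apply (unstable system; f(t) = 4·e^(5t) grows without bound).

Final answer: Not applicable (unstable)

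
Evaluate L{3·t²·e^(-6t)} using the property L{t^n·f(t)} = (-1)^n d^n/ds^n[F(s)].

L{e^(-6t)} = 1/(s+6). d/ds[1/(s+6)] = -1/(s+6)². d²/ds²[1/(s+6)] = 2/(s+6)³. So L{t²·e^(-6t)} = (-1)² · 2/(s+6)³ = 2/(s+6)³. Then L{3·t²·e^(-6t)} = 3·2/(s+6)³ = 6/(s+6)³

Final answer: 6/(s+6)³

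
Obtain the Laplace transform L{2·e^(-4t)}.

L{e^(at)} = 1/(s-a), so L{e^(-4t)} = 1/(s+4). Then L{2·e^(-4t)} = 2/(s+4)

Final answer: 2/(s+4)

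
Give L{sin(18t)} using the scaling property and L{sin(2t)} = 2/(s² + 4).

Using L{f(at)} = (1/a)F(s/a) with a=9: L{sin(18t)} = (1/9) · 2/((s/9)² + 4) = (1/9) · 2·81/(s² + 324) = 18/(s² + 324)

Final answer: 18/(s² + 324)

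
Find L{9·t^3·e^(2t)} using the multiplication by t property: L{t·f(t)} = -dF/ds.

Using L{t^n·e^(at)} = n!/(s-a)^(n+1), L{t^3·e^(2t)} = 6/(s-2)^4, so L{9·t^3·e^(2t)} = 9·6/(s-2)^4 = 54/(s-2)^4

Final answer: 54/(s-2)^4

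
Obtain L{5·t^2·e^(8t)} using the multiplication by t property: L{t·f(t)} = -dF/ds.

Using L{t^n·e^(at)} = n!/(s-a)^(n+1), L{t^2·e^(8t)} = 2/(s-8)^3, so L{5·t^2·e^(8t)} = 5·2/(s-8)^3 = 10/(s-8)^3

Final answer: 10/(s-8)^3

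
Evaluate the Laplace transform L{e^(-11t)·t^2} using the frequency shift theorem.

L{e^(at)·t^n} = n!/(s-a)^(n+1), so L{e^(-11t)·t^2} = 2/(s+11)^3

Final answer: 2/(s+11)^3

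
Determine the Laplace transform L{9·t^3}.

L{t^n} = n!/s^(n+1), so L{t^3} = 6/s^4. Then L{9·t^3} = 9·6/s^4 = 54/s^4

Final answer: 54/s^4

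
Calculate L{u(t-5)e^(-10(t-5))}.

u(t-a)f(t-a) with f(t)=e^(-10t). L{e^(-10t)} = 1/(s+10). By time shift: e^(-5s)/(s+10)

Final answer: e^(-5s)/(s+10)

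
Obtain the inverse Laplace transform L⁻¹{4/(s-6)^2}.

L⁻¹{n!/(s-a)^(n+1)} = t^n·e^(at) with n=1, a=6. So L⁻¹{1/(s-6)^2} = t·e^(6t), and L⁻¹{4/(s-6)^2} = (4/1)·t·e^(6t) = 4·t·e^(6t)

Final answer: 4·t·e^(6t)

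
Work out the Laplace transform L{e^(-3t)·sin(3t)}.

L{e^(at)·sin(ωt)} = ω/((s-a)² + ω²), so L{e^(-3t)·sin(3t)} = 3/((s+3)² + 9)

Final answer: 3/((s+3)² + 9)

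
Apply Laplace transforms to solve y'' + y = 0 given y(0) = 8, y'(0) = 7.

L{y''} + 1L{y} = 0. s²Y - 8s - 7 + Y = 0. Y(s² + 1) = 8s + 7. Y = (8s + 7)/(s² + 1). Inverting: y(t) = 8cos(t) + 7sin(t)

Final answer: y(t) = 8cos(t) + 7sin(t)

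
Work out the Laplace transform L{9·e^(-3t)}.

L{e^(at)} = 1/(s-a), so L{e^(-3t)} = 1/(s+3). Then L{9·e^(-3t)} = 9/(s+3)

Final answer: 9/(s+3)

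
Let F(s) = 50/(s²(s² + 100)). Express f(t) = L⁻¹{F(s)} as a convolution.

50/(s²(s² + 100)) = (1/s²)·(50/(s² + 100)) = L{t}·L{5·sin(10t)}. So f(t) = t*(5·sin(10t)) = ∫₀ᵗ 5τ·sin(10(t-τ)) dτ

Final answer: ∫₀ᵗ 5τ·sin(10(t-τ)) dτ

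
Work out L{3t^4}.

L{t^n} = n!/s^(n+1). So L{3t^4} = 3·4!/s^5 = 72/s^5

Final answer: 72/s^5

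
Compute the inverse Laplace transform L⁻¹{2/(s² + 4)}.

L⁻¹{2/(s² + 4)} = sin(2t)

Final answer: sin(2t)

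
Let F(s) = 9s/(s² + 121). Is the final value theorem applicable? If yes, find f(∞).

The final value theorem requires all poles of sF(s) in the left half-plane. sF(s) = 9s²/(s² + 121) has poles at s = ±11i (imaginary axis). Theorem does NOT apply (oscillatory system).

Final answer: Not applicable (oscillatory)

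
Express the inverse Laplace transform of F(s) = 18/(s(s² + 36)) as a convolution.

18/(s(s² + 36)) = (1/s)·(18/(s² + 36)) = L{1}·L{3·sin(6t)}. So f(t) = 1*(3·sin(6t)) = ∫₀ᵗ 3·sin(6τ) dτ

Final answer: ∫₀ᵗ 3·sin(6τ) dτ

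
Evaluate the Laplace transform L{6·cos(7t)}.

L{cos(ωt)} = s/(s² + ω²), so L{cos(7t)} = s/(s² + 49). Then L{6·cos(7t)} = 6·s/(s² + 49) = 6s/(s² + 49)

Final answer: 6s/(s² + 49)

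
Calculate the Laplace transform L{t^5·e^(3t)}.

L{t^n·e^(at)} = n!/(s-a)^(n+1), so L{t^5·e^(3t)} = 120/(s-3)^6

Final answer: 120/(s-3)^6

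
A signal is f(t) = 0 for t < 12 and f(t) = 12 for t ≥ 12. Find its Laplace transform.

f(t) = 12·u(t-12). L{u(t-12)} = e^(-12s)/s, so L{f(t)} = 12·e^(-12s)/s

Final answer: 12·e^(-12s)/s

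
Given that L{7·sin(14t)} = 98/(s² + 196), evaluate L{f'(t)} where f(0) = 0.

L{f'(t)} = s·F(s) - f(0) = s·98/(s² + 196) - 0 = 98s/(s² + 196)

Final answer: 98s/(s² + 196)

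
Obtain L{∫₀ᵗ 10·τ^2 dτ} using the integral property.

L{∫₀ᵗ f(τ)dτ} = F(s)/s with f(t) = 10t^2. F(s) = 20/s^3, so L{∫₀ᵗ 10·τ^2 dτ} = (20/s^3)/s = 20/s^4. (Check: ∫₀ᵗ 10·τ^2 dτ = 10t^3/3.)

Final answer: 20/s^4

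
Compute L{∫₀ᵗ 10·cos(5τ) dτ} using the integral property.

L{∫₀ᵗ f(τ)dτ} = F(s)/s with F(s) = 10s/(s² + 25), so the result is (10s/(s² + 25))/s = 10/(s² + 25)

Final answer: 10/(s² + 25)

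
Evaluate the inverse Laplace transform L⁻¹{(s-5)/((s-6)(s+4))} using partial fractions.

Using partial fractions, f(t) = (e^(6t) + 9e^(-4t))/10

Final answer: (e^(6t) + 9e^(-4t))/10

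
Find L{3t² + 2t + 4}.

L{3t² + 2t + 4} = 3·2/s³ + 2/s² + 4/s = 6/s³ + 2/s² + 4/s

Final answer: 6/s³ + 2/s² + 4/s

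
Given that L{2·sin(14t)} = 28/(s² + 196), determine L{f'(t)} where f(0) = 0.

L{f'(t)} = s·F(s) - f(0) = s·28/(s² + 196) - 0 = 28s/(s² + 196)

Final answer: 28s/(s² + 196)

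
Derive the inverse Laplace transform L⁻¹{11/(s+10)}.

L⁻¹{1/(s-a)} = e^(at), so L⁻¹{1/(s+10)} = e^(-10t), and L⁻¹{11/(s+10)} = 11·e^(-10t)

Final answer: 11·e^(-10t)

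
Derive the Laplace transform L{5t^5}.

L{5t^5} = 5 · L{t^5} = 5 · 120/s^6 = 600/s^6

Final answer: 600/s^6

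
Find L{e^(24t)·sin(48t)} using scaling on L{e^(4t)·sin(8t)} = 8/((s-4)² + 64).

Scaling with a=6: L{e^(24t)·sin(48t)} = (1/6) · 8/((s/6-4)² + 64). Simplifying: 48/((s-24)² + 2304)

Final answer: 48/((s-24)² + 2304)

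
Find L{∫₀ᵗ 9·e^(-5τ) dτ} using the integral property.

L{∫₀ᵗ f(τ)dτ} = F(s)/s with F(s) = 9/(s+5), so L{∫₀ᵗ 9·e^(-5τ) dτ} = 9/(s(s+5))

Final answer: 9/(s(s+5))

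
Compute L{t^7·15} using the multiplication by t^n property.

L{15} = 15/s. d^1/ds^1[1/s] = -1/s². d^2/ds^2[1/s] = 2/s^3. d^3/ds^3[1/s] = -6/s^4. d^4/ds^4[1/s] = 24/s^5. d^5/ds^5[1/s] = -120/s^6. d^6/ds^6[1/s] = 720/s^7. d^7/ds^7[1/s] = -5040/s^8. So L{t^7} = (-1)^{7}·-5040/s^8 = 5040/s^8. Then L{t^7·15} = 15·5040/s^8 = 75600/s^8

Final answer: 75600/s^8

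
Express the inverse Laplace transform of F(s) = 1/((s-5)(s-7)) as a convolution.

1/((s-5)(s-7)) = (1/(s-5))·(1/(s-7)) = L{e^(5t)}·L{e^(7t)}. So f(t) = e^(5t)*e^(7t) = ∫₀ᵗ e^(5τ)·e^(7(t-τ)) dτ

Final answer: ∫₀ᵗ e^(5τ)·e^(7(t-τ)) dτ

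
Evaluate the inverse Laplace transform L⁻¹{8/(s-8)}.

L⁻¹{1/(s-a)} = e^(at), so L⁻¹{1/(s-8)} = e^(8t), and L⁻¹{8/(s-8)} = 8·e^(8t)

Final answer: 8·e^(8t)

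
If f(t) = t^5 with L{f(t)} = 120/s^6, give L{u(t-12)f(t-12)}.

Time shift theorem: L{u(t-a)f(t-a)} = e^(-as)F(s). Here a=12, F(s) = 120/s^6, so L{u(t-12)f(t-12)} = e^(-12s)·120/s^6

Final answer: e^(-12s)·120/s^6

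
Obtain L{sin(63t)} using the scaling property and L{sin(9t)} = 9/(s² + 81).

Using L{f(at)} = (1/a)F(s/a) with a=7: L{sin(63t)} = (1/7) · 9/((s/7)² + 81) = (1/7) · 9·49/(s² + 3969) = 63/(s² + 3969)

Final answer: 63/(s² + 3969)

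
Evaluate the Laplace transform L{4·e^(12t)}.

L{e^(at)} = 1/(s-a), so L{e^(12t)} = 1/(s-12). Then L{4·e^(12t)} = 4/(s-12)

Final answer: 4/(s-12)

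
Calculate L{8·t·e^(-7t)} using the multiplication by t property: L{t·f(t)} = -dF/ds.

Using L{t^n·e^(at)} = n!/(s-a)^(n+1), L{t·e^(-7t)} = 1/(s+7)^2, so L{8·t·e^(-7t)} = 8·1/(s+7)^2 = 8/(s+7)^2

Final answer: 8/(s+7)^2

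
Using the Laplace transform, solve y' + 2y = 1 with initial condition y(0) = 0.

sY + 2Y = 1/s. Y = 1/(s(s+2)). Partial fractions: Y = 1/2/s - 1/2/(s+2)

Final answer: y(t) = 1/2(1 - e^(-2t))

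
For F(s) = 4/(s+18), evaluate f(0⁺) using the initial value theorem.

f(0⁺) = lim_{s→∞} s·4/(s+18) = lim_{s→∞} 4s/(s+18) = 4

Final answer: 4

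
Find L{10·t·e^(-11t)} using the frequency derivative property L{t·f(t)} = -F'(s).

L{e^(-11t)} = 1/(s+11). By frequency derivative: L{t·e^(-11t)} = -d/ds[1/(s+11)] = -(-1)/(s+11)² = 1/(s+11)². Then L{10·t·e^(-11t)} = 10·1/(s+11)² = 10/(s+11)²

Final answer: 10/(s+11)²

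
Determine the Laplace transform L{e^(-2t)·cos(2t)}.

L{e^(at)·cos(ωt)} = (s-a)/((s-a)² + ω²), so L{e^(-2t)·cos(2t)} = (s+2)/((s+2)² + 4)

Final answer: (s+2)/((s+2)² + 4)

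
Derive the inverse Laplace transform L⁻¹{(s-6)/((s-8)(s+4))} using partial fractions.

Using partial fractions, f(t) = (2e^(8t) + 10e^(-4t))/12

Final answer: (2e^(8t) + 10e^(-4t))/12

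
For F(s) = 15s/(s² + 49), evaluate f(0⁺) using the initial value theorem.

f(0⁺) = lim_{s→∞} s·15s/(s² + 49) = lim_{s→∞} 15s²/(s² + 49) = 15

Final answer: 15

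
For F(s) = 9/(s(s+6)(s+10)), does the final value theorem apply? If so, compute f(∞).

Poles of sF(s) = 9/((s+6)(s+10)) are at s = -6 and s = -10, both in the left half-plane. Theorem applies. f(∞) = lim_{s→0} sF(s) = 9/(6·10) = 3/20

Final answer: 3/20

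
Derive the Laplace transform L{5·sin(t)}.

L{sin(ωt)} = ω/(s² + ω²), so L{sin(t)} = 1/(s² + 1). Then L{5·sin(t)} = 5·1/(s² + 1) = 5/(s² + 1)

Final answer: 5/(s² + 1)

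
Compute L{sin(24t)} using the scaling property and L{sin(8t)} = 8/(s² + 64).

Using L{f(at)} = (1/a)F(s/a) with a=3: L{sin(24t)} = (1/3) · 8/((s/3)² + 64) = (1/3) · 8·9/(s² + 576) = 24/(s² + 576)

Final answer: 24/(s² + 576)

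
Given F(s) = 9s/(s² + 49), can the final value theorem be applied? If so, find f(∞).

The final value theorem requires all poles of sF(s) in the left half-plane. sF(s) = 9s²/(s² + 49) has poles at s = ±7i (imaginary axis). Theorem does NOT apply (oscillatory system).

Final answer: Not applicable (oscillatory)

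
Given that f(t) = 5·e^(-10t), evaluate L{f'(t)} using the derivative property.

f(0) = 5, F(s) = 5/(s+10). L{f'(t)} = s·F(s) - f(0) = 5s/(s+10) - 5 = (5s - 5(s+10))/(s+10) = -50/(s+10)

Final answer: -50/(s+10)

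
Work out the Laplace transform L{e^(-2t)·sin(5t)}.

L{e^(at)·sin(ωt)} = ω/((s-a)² + ω²), so L{e^(-2t)·sin(5t)} = 5/((s+2)² + 25)

Final answer: 5/((s+2)² + 25)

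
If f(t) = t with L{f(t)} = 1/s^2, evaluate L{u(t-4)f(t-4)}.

Time shift theorem: L{u(t-a)f(t-a)} = e^(-as)F(s). Here a=4, F(s) = 1/s^2, so L{u(t-4)f(t-4)} = e^(-4s)·1/s^2

Final answer: e^(-4s)·1/s^2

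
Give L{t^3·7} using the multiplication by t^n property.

L{7} = 7/s. d^1/ds^1[1/s] = -1/s². d^2/ds^2[1/s] = 2/s^3. d^3/ds^3[1/s] = -6/s^4. So L{t^3} = (-1)^{3}·-6/s^4 = 6/s^4. Then L{t^3·7} = 7·6/s^4 = 42/s^4

Final answer: 42/s^4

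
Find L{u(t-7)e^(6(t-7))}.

u(t-a)f(t-a) with f(t)=e^(6t). L{e^(6t)} = 1/(s-6). By time shift: e^(-7s)/(s-6)

Final answer: e^(-7s)/(s-6)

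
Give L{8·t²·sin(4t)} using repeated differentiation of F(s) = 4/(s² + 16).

F(s) = 4/(s² + 16). F'(s) = -8s/(s² + 16)². F''(s) = -8(16 - 3s²)/(s² + 16)³ = (24s² - 128)/(s² + 16)³. So L{t²·sin(4t)} = (-1)² F''(s) = (24s² - 128)/(s² + 16)³. Then L{8·t²·sin(4t)} = 8·(24s² - 128)/(s² + 16)³ = (192s² - 1024)/(s² + 16)³

Final answer: (192s² - 1024)/(s² + 16)³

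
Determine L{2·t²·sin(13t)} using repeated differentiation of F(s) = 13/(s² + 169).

F(s) = 13/(s² + 169). F'(s) = -26s/(s² + 169)². F''(s) = -26(169 - 3s²)/(s² + 169)³ = (78s² - 4394)/(s² + 169)³. So L{t²·sin(13t)} = (-1)² F''(s) = (78s² - 4394)/(s² + 169)³. Then L{2·t²·sin(13t)} = 2·(78s² - 4394)/(s² + 169)³ = (156s² - 8788)/(s² + 169)³

Final answer: (156s² - 8788)/(s² + 169)³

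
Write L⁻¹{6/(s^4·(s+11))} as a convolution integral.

6/(s^4·(s+11)) = (6/s^4)·(1/(s+11)) = L{t^3}·L{e^(-11t)}. So f(t) = t^3*e^(-11t) = ∫₀ᵗ τ^3·e^(-11(t-τ)) dτ

Final answer: ∫₀ᵗ τ^3·e^(-11(t-τ)) dτ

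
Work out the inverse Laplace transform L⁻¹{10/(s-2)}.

L⁻¹{1/(s-a)} = e^(at), so L⁻¹{1/(s-2)} = e^(2t), and L⁻¹{10/(s-2)} = 10·e^(2t)

Final answer: 10·e^(2t)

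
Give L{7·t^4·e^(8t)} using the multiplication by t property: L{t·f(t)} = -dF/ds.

Using L{t^n·e^(at)} = n!/(s-a)^(n+1), L{t^4·e^(8t)} = 24/(s-8)^5, so L{7·t^4·e^(8t)} = 7·24/(s-8)^5 = 168/(s-8)^5

Final answer: 168/(s-8)^5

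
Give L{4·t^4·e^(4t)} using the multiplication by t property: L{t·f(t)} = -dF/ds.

Using L{t^n·e^(at)} = n!/(s-a)^(n+1), L{t^4·e^(4t)} = 24/(s-4)^5, so L{4·t^4·e^(4t)} = 4·24/(s-4)^5 = 96/(s-4)^5

Final answer: 96/(s-4)^5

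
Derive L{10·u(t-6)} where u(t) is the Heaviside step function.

L{u(t-a)} = e^(-as)/s. Here a=6, so L{u(t-6)} = e^(-6s)/s, and L{10·u(t-6)} = 10·e^(-6s)/s

Final answer: 10·e^(-6s)/s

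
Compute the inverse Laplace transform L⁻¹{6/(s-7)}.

L⁻¹{1/(s-a)} = e^(at), so L⁻¹{1/(s-7)} = e^(7t), and L⁻¹{6/(s-7)} = 6·e^(7t)

Final answer: 6·e^(7t)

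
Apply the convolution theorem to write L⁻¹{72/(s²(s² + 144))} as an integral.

72/(s²(s² + 144)) = (1/s²)·(72/(s² + 144)) = L{t}·L{6·sin(12t)}. So f(t) = t*(6·sin(12t)) = ∫₀ᵗ 6τ·sin(12(t-τ)) dτ

Final answer: ∫₀ᵗ 6τ·sin(12(t-τ)) dτ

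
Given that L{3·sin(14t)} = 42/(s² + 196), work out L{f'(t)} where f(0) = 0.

L{f'(t)} = s·F(s) - f(0) = s·42/(s² + 196) - 0 = 42s/(s² + 196)

Final answer: 42s/(s² + 196)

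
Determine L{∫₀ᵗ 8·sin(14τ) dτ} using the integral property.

L{∫₀ᵗ f(τ)dτ} = F(s)/s with F(s) = 112/(s² + 196), so the result is (112/(s² + 196))/s = 112/(s(s² + 196))

Final answer: 112/(s(s² + 196))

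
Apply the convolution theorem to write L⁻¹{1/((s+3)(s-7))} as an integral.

1/((s+3)(s-7)) = (1/(s+3))·(1/(s-7)) = L{e^(-3t)}·L{e^(7t)}. So f(t) = e^(-3t)*e^(7t) = ∫₀ᵗ e^(-3τ)·e^(7(t-τ)) dτ

Final answer: ∫₀ᵗ e^(-3τ)·e^(7(t-τ)) dτ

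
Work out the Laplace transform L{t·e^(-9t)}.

L{t^n·e^(at)} = n!/(s-a)^(n+1), so L{t·e^(-9t)} = 1/(s+9)^2

Final answer: 1/(s+9)^2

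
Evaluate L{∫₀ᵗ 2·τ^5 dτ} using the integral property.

L{∫₀ᵗ f(τ)dτ} = F(s)/s with f(t) = 2t^5. F(s) = 240/s^6, so L{∫₀ᵗ 2·τ^5 dτ} = (240/s^6)/s = 240/s^7. (Check: ∫₀ᵗ 2·τ^5 dτ = 2t^6/6.)

Final answer: 240/s^7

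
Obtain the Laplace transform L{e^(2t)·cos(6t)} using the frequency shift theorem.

Frequency shift: L{e^(at)f(t)} = F(s-a). L{e^(2t)·cos(6t)} = (s-2)/((s-2)² + 36)

Final answer: (s-2)/((s-2)² + 36)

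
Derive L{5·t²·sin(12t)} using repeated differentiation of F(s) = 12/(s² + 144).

F(s) = 12/(s² + 144). F'(s) = -24s/(s² + 144)². F''(s) = -24(144 - 3s²)/(s² + 144)³ = (72s² - 3456)/(s² + 144)³. So L{t²·sin(12t)} = (-1)² F''(s) = (72s² - 3456)/(s² + 144)³. Then L{5·t²·sin(12t)} = 5·(72s² - 3456)/(s² + 144)³ = (360s² - 17280)/(s² + 144)³

Final answer: (360s² - 17280)/(s² + 144)³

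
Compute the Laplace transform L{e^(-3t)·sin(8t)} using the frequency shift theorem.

Frequency shift: L{e^(at)f(t)} = F(s-a). L{e^(-3t)·sin(8t)} = 8/((s+3)² + 64)

Final answer: 8/((s+3)² + 64)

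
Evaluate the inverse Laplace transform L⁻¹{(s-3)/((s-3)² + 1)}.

Using frequency shift, L⁻¹{(s-3)/((s-3)² + 1)} = e^(3t)·cos(t)

Final answer: e^(3t)·cos(t)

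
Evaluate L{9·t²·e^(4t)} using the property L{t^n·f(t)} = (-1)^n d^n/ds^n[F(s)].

L{e^(4t)} = 1/(s-4). d/ds[1/(s-4)] = -1/(s-4)². d²/ds²[1/(s-4)] = 2/(s-4)³. So L{t²·e^(4t)} = (-1)² · 2/(s-4)³ = 2/(s-4)³. Then L{9·t²·e^(4t)} = 9·2/(s-4)³ = 18/(s-4)³

Final answer: 18/(s-4)³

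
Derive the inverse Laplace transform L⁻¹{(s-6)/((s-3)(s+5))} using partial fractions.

Using partial fractions, f(t) = (-3e^(3t) + 11e^(-5t))/8

Final answer: (-3e^(3t) + 11e^(-5t))/8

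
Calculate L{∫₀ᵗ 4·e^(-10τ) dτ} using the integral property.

L{∫₀ᵗ f(τ)dτ} = F(s)/s with F(s) = 4/(s+10), so L{∫₀ᵗ 4·e^(-10τ) dτ} = 4/(s(s+10))

Final answer: 4/(s(s+10))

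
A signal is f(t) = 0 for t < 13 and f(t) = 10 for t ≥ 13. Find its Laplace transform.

f(t) = 10·u(t-13). L{u(t-13)} = e^(-13s)/s, so L{f(t)} = 10·e^(-13s)/s

Final answer: 10·e^(-13s)/s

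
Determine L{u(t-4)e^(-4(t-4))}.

u(t-a)f(t-a) with f(t)=e^(-4t). L{e^(-4t)} = 1/(s+4). By time shift: e^(-4s)/(s+4)

Final answer: e^(-4s)/(s+4)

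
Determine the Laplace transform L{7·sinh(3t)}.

L{sinh(ωt)} = ω/(s² - ω²), so L{sinh(3t)} = 3/(s² - 9). Then L{7·sinh(3t)} = 7·3/(s² - 9) = 21/(s² - 9)

Final answer: 21/(s² - 9)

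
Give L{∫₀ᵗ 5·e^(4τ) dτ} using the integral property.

L{∫₀ᵗ f(τ)dτ} = F(s)/s with F(s) = 5/(s-4), so L{∫₀ᵗ 5·e^(4τ) dτ} = 5/(s(s-4))

Final answer: 5/(s(s-4))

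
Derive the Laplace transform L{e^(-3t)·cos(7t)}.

L{e^(at)·cos(ωt)} = (s-a)/((s-a)² + ω²), so L{e^(-3t)·cos(7t)} = (s+3)/((s+3)² + 49)

Final answer: (s+3)/((s+3)² + 49)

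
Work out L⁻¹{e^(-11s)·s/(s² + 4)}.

L⁻¹{s/(s² + 4)} = cos(2t). By the time shift theorem, L⁻¹{e^(-as)F(s)} = u(t-a)f(t-a) with a=11, so L⁻¹{e^(-11s)·s/(s² + 4)} = u(t-11)·cos(2(t-11))

Final answer: u(t-11)·cos(2(t-11))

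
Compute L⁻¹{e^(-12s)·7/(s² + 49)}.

L⁻¹{7/(s² + 49)} = sin(7t). By the time shift theorem, L⁻¹{e^(-as)F(s)} = u(t-a)f(t-a) with a=12, so L⁻¹{e^(-12s)·7/(s² + 49)} = u(t-12)·sin(7(t-12))

Final answer: u(t-12)·sin(7(t-12))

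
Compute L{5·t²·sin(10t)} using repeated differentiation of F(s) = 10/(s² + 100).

F(s) = 10/(s² + 100). F'(s) = -20s/(s² + 100)². F''(s) = -20(100 - 3s²)/(s² + 100)³ = (60s² - 2000)/(s² + 100)³. So L{t²·sin(10t)} = (-1)² F''(s) = (60s² - 2000)/(s² + 100)³. Then L{5·t²·sin(10t)} = 5·(60s² - 2000)/(s² + 100)³ = (300s² - 10000)/(s² + 100)³

Final answer: (300s² - 10000)/(s² + 100)³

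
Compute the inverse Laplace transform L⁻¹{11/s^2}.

L⁻¹{n!/s^(n+1)} = t^n with n=1. So L⁻¹{1/s^2} = t, and L⁻¹{11/s^2} = (11/1)·t = 11·t

Final answer: 11·t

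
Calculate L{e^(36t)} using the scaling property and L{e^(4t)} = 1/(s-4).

Using L{f(at)} = (1/a)F(s/a) with a=9 and f(t) = e^(4t): L{e^(36t)} = (1/9) · 1/((s/9)-4) = (1/9) · 9/(s-36) = 1/(s-36)

Final answer: 1/(s-36)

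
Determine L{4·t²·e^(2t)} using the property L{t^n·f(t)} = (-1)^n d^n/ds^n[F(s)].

L{e^(2t)} = 1/(s-2). d/ds[1/(s-2)] = -1/(s-2)². d²/ds²[1/(s-2)] = 2/(s-2)³. So L{t²·e^(2t)} = (-1)² · 2/(s-2)³ = 2/(s-2)³. Then L{4·t²·e^(2t)} = 4·2/(s-2)³ = 8/(s-2)³

Final answer: 8/(s-2)³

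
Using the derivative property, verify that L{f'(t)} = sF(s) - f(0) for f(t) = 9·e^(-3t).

f'(t) = -27e^(-3t). Direct: L{f'(t)} = -27/(s+3). Property: s·9/(s+3) - 9 = (9s - 9(s+3))/(s+3) = -27/(s+3). ✓

Final answer: -27/(s+3)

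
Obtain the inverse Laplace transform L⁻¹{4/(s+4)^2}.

L⁻¹{n!/(s-a)^(n+1)} = t^n·e^(at) with n=1, a=-4. So L⁻¹{1/(s+4)^2} = t·e^(-4t), and L⁻¹{4/(s+4)^2} = (4/1)·t·e^(-4t) = 4·t·e^(-4t)

Final answer: 4·t·e^(-4t)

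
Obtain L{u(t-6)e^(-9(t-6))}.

u(t-a)f(t-a) with f(t)=e^(-9t). L{e^(-9t)} = 1/(s+9). By time shift: e^(-6s)/(s+9)

Final answer: e^(-6s)/(s+9)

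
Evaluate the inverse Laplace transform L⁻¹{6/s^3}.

L⁻¹{n!/s^(n+1)} = t^n with n=2. So L⁻¹{2/s^3} = t^2, and L⁻¹{6/s^3} = (6/2)·t^2 = 3·t^2

Final answer: 3·t^2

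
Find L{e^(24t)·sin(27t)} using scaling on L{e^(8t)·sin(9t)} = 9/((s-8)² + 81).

Scaling with a=3: L{e^(24t)·sin(27t)} = (1/3) · 9/((s/3-8)² + 81). Simplifying: 27/((s-24)² + 729)

Final answer: 27/((s-24)² + 729)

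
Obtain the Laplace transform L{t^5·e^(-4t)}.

L{t^n·e^(at)} = n!/(s-a)^(n+1), so L{t^5·e^(-4t)} = 120/(s+4)^6

Final answer: 120/(s+4)^6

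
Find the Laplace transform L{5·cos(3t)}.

L{cos(ωt)} = s/(s² + ω²), so L{cos(3t)} = s/(s² + 9). Then L{5·cos(3t)} = 5·s/(s² + 9) = 5s/(s² + 9)

Final answer: 5s/(s² + 9)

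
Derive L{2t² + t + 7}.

L{2t² + t + 7} = 2·2/s³ + 1/s² + 7/s = 4/s³ + 1/s² + 7/s

Final answer: 4/s³ + 1/s² + 7/s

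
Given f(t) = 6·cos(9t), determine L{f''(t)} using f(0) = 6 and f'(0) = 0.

F(s) = 6s/(s² + 81). L{f''(t)} = s²F(s) - sf(0) - f'(0) = 6s³/(s² + 81) - 6s = (6s³ - 6s(s² + 81))/(s² + 81) = -486s/(s² + 81)

Final answer: -486s/(s² + 81)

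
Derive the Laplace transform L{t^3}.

L{t^n} = n!/s^(n+1), so L{t^3} = 6/s^4

Final answer: 6/s^4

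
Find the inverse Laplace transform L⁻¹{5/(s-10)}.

L⁻¹{1/(s-a)} = e^(at), so L⁻¹{1/(s-10)} = e^(10t), and L⁻¹{5/(s-10)} = 5·e^(10t)

Final answer: 5·e^(10t)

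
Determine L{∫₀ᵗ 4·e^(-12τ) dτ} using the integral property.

L{∫₀ᵗ f(τ)dτ} = F(s)/s with F(s) = 4/(s+12), so L{∫₀ᵗ 4·e^(-12τ) dτ} = 4/(s(s+12))

Final answer: 4/(s(s+12))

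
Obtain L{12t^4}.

L{t^n} = n!/s^(n+1). So L{12t^4} = 12·4!/s^5 = 288/s^5

Final answer: 288/s^5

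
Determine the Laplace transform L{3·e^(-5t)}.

L{e^(at)} = 1/(s-a), so L{e^(-5t)} = 1/(s+5). Then L{3·e^(-5t)} = 3/(s+5)

Final answer: 3/(s+5)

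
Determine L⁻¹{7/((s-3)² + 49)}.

Form: b/((s-a)² + b²) → e^(at)sin(bt). With a=3, b=7

Final answer: e^(3t)·sin(7t)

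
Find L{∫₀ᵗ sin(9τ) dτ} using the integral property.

L{∫₀ᵗ f(τ)dτ} = F(s)/s with F(s) = 9/(s² + 81), so the result is (9/(s² + 81))/s = 9/(s(s² + 81))

Final answer: 9/(s(s² + 81))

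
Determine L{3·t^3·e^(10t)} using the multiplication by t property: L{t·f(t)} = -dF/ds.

Using L{t^n·e^(at)} = n!/(s-a)^(n+1), L{t^3·e^(10t)} = 6/(s-10)^4, so L{3·t^3·e^(10t)} = 3·6/(s-10)^4 = 18/(s-10)^4

Final answer: 18/(s-10)^4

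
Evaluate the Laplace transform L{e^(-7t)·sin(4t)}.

L{e^(at)·sin(ωt)} = ω/((s-a)² + ω²), so L{e^(-7t)·sin(4t)} = 4/((s+7)² + 16)

Final answer: 4/((s+7)² + 16)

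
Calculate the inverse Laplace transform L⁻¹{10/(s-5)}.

L⁻¹{1/(s-a)} = e^(at), so L⁻¹{1/(s-5)} = e^(5t), and L⁻¹{10/(s-5)} = 10·e^(5t)

Final answer: 10·e^(5t)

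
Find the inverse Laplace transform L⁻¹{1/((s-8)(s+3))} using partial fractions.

Decompose: A/(s-8) + B/(s+3). A = 1/11, B = -1/11. f(t) = (e^(8t) - e^(-3t))/11

Final answer: (e^(8t) - e^(-3t))/11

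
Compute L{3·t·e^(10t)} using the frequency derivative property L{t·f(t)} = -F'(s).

L{e^(10t)} = 1/(s-10). By frequency derivative: L{t·e^(10t)} = -d/ds[1/(s-10)] = -(-1)/(s-10)² = 1/(s-10)². Then L{3·t·e^(10t)} = 3·1/(s-10)² = 3/(s-10)²

Final answer: 3/(s-10)²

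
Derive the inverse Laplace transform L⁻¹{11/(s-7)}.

L⁻¹{1/(s-a)} = e^(at), so L⁻¹{1/(s-7)} = e^(7t), and L⁻¹{11/(s-7)} = 11·e^(7t)

Final answer: 11·e^(7t)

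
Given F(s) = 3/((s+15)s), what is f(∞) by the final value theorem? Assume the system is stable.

f(∞) = lim_{s→0} sF(s) = lim_{s→0} 3/(s+15) = 1/5

Final answer: 1/5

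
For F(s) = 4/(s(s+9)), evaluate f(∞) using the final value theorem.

f(∞) = lim_{s→0} s·4/(s(s+9)) = lim_{s→0} 4/(s+9) = 4/9 = 4/9

Final answer: 4/9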